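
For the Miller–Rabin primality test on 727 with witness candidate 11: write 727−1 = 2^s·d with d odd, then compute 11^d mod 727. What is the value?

727 − 1 = 726 = 2^1 · 363, so d = 363.
11^1 ≡ 11 (mod 727)
11^2 ≡ 11^2 = 121 ≡ 121 (mod 727)
11^4 ≡ 121^2 = 14641 ≡ 101 (mod 727)
11^8 ≡ 101^2 = 10201 ≡ 23 (mod 727)
11^16 ≡ 23^2 = 529 ≡ 529 (mod 727)
11^32 ≡ 529^2 = 279841 ≡ 673 (mod 727)
11^64 ≡ 673^2 = 452929 ≡ 8 (mod 727)
11^128 ≡ 8^2 = 64 ≡ 64 (mod 727)
11^256 ≡ 64^2 = 4096 ≡ 461 (mod 727)
363 = 256 + 64 + 32 + 8 + 2 + 1 in binary powers of 2.
So 11^363 ≡ 461 · 8 · 673 · 23 · 121 · 11 ≡ 726 (mod 727).
Since 11^d ≡ 726 (mod 727), base 11 does not prove 727 composite.

726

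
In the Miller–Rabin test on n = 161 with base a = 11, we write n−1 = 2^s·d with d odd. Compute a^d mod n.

161 − 1 = 160 = 2^5 · 5, so d = 5.
11^1 ≡ 11 (mod 161)
11^2 ≡ 11^2 = 121 ≡ 121 (mod 161)
11^4 ≡ 121^2 = 14641 ≡ 151 (mod 161)
5 = 4 + 1 in binary powers of 2.
So 11^5 ≡ 151 · 11 ≡ 51 (mod 161).
Squaring chain: 51 → 25 → 142 → 39 → 72; never reaches −1, so base 11 is a Miller–Rabin witness that 161 is composite.

51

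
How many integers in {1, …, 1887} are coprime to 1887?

1152

Factor: 1887 = 3 · 17 · 37.
φ(1887) = (3−1) · (17−1) · (37−1) = 2 · 16 · 36 = 1152.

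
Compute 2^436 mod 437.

2^1 ≡ 2 (mod 437)
2^2 ≡ 2^2 = 4 ≡ 4 (mod 437)
2^4 ≡ 4^2 = 16 ≡ 16 (mod 437)
2^8 ≡ 16^2 = 256 ≡ 256 (mod 437)
2^16 ≡ 256^2 = 65536 ≡ 423 (mod 437)
2^32 ≡ 423^2 = 178929 ≡ 196 (mod 437)
2^64 ≡ 196^2 = 38416 ≡ 397 (mod 437)
2^128 ≡ 397^2 = 157609 ≡ 289 (mod 437)
2^256 ≡ 289^2 = 83521 ≡ 54 (mod 437)
436 = 256 + 128 + 32 + 16 + 4 in binary powers of 2.
So 2^436 ≡ 54 · 289 · 196 · 423 · 16 ≡ 358 (mod 437).
Since 358 ≠ 1, base 2 is a Fermat witness: 437 is composite.

358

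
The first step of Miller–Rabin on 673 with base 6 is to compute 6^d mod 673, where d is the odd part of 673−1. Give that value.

209

673 − 1 = 672 = 2^5 · 21, so d = 21.
6^1 ≡ 6 (mod 673)
6^2 ≡ 6^2 = 36 ≡ 36 (mod 673)
6^4 ≡ 36^2 = 1296 ≡ 623 (mod 673)
6^8 ≡ 623^2 = 388129 ≡ 481 (mod 673)
6^16 ≡ 481^2 = 231361 ≡ 522 (mod 673)
21 = 16 + 4 + 1 in binary powers of 2.
So 6^21 ≡ 522 · 623 · 6 ≡ 209 (mod 673).
Squaring chain: 209 → 609 → 58 → 672 → 1; reaches −1, so base 6 does not prove 673 composite.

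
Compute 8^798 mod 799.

4

8^1 ≡ 8 (mod 799)
8^2 ≡ 8^2 = 64 ≡ 64 (mod 799)
8^4 ≡ 64^2 = 4096 ≡ 101 (mod 799)
8^8 ≡ 101^2 = 10201 ≡ 613 (mod 799)
8^16 ≡ 613^2 = 375769 ≡ 239 (mod 799)
8^32 ≡ 239^2 = 57121 ≡ 392 (mod 799)
8^64 ≡ 392^2 = 153664 ≡ 256 (mod 799)
8^128 ≡ 256^2 = 65536 ≡ 18 (mod 799)
8^256 ≡ 18^2 = 324 ≡ 324 (mod 799)
8^512 ≡ 324^2 = 104976 ≡ 307 (mod 799)
798 = 512 + 256 + 16 + 8 + 4 + 2 in binary powers of 2.
So 8^798 ≡ 307 · 324 · 239 · 613 · 101 · 64 ≡ 4 (mod 799).
Since 4 ≠ 1, base 8 is a Fermat witness: 799 is composite.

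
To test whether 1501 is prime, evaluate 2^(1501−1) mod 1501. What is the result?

1128

2^1 ≡ 2 (mod 1501)
2^2 ≡ 2^2 = 4 ≡ 4 (mod 1501)
2^4 ≡ 4^2 = 16 ≡ 16 (mod 1501)
2^8 ≡ 16^2 = 256 ≡ 256 (mod 1501)
2^16 ≡ 256^2 = 65536 ≡ 993 (mod 1501)
2^32 ≡ 993^2 = 986049 ≡ 1393 (mod 1501)
2^64 ≡ 1393^2 = 1940449 ≡ 1157 (mod 1501)
2^128 ≡ 1157^2 = 1338649 ≡ 1258 (mod 1501)
2^256 ≡ 1258^2 = 1582564 ≡ 510 (mod 1501)
2^512 ≡ 510^2 = 260100 ≡ 427 (mod 1501)
2^1024 ≡ 427^2 = 182329 ≡ 708 (mod 1501)
1500 = 1024 + 256 + 128 + 64 + 16 + 8 + 4 in binary powers of 2.
So 2^1500 ≡ 708 · 510 · 1258 · 1157 · 993 · 256 · 16 ≡ 1128 (mod 1501).
Since 1128 ≠ 1, base 2 is a Fermat witness: 1501 is composite.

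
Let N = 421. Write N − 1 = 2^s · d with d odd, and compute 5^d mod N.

421 − 1 = 420 = 2^2 · 105, so d = 105.
5^1 ≡ 5 (mod 421)
5^2 ≡ 5^2 = 25 ≡ 25 (mod 421)
5^4 ≡ 25^2 = 625 ≡ 204 (mod 421)
5^8 ≡ 204^2 = 41616 ≡ 358 (mod 421)
5^16 ≡ 358^2 = 128164 ≡ 180 (mod 421)
5^32 ≡ 180^2 = 32400 ≡ 404 (mod 421)
5^64 ≡ 404^2 = 163216 ≡ 289 (mod 421)
105 = 64 + 32 + 8 + 1 in binary powers of 2.
So 5^105 ≡ 289 · 404 · 358 · 5 ≡ 420 (mod 421).
Since 5^d ≡ 420 (mod 421), base 5 does not prove 421 composite.

420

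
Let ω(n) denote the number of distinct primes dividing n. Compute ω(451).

451 = 11 · 41
451 = 11 · 41, which has 2 distinct prime factors.

2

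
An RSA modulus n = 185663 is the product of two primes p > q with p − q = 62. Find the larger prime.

Since p = q + 62, we have 185663 = q(q + 62), so q² + 62q − 185663 = 0.
Discriminant: 62² + 4·185663 = 3844 + 742652 = 746496; √746496 = 864.
q = (−62 + 864)/2 = 401, and p = q + 62 = 463.
Check: 401 · 463 = 185663.

463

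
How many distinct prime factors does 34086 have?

34086 = 2 · 17043
17043 = 3 · 5681
5681 = 13 · 437
437 = 19 · 23
34086 = 2 · 3 · 13 · 19 · 23, which has 5 distinct prime factors.

5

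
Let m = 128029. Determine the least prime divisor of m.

128029 is odd.
Digit sum 22, not divisible by 3.
Ends in 9: not divisible by 5.
7: 128029 = 7·18289 + 6
11: 128029 = 11·11639

11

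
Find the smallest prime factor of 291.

3

291 is odd.
Digit sum 12, divisible by 3.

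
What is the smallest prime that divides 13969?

13969 is odd.
Digit sum 28, not divisible by 3.
Ends in 9: not divisible by 5.
7: 13969 = 7·1995 + 4
11: 13969 = 11·1269 + 10
13: 13969 = 13·1074 + 7
17: 13969 = 17·821 + 12
19: 13969 = 19·735 + 4
23: 13969 = 23·607 + 8
29: 13969 = 29·481 + 20
31: 13969 = 31·450 + 19
37: 13969 = 37·377 + 20
41: 13969 = 41·340 + 29
43: 13969 = 43·324 + 37
47: 13969 = 47·297 + 10
53: 13969 = 53·263 + 30
59: 13969 = 59·236 + 45
61: 13969 = 61·229

61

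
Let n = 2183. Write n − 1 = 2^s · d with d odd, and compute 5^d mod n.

2183 − 1 = 2182 = 2^1 · 1091, so d = 1091.
5^1 ≡ 5 (mod 2183)
5^2 ≡ 5^2 = 25 ≡ 25 (mod 2183)
5^4 ≡ 25^2 = 625 ≡ 625 (mod 2183)
5^8 ≡ 625^2 = 390625 ≡ 2051 (mod 2183)
5^16 ≡ 2051^2 = 4206601 ≡ 2143 (mod 2183)
5^32 ≡ 2143^2 = 4592449 ≡ 1600 (mod 2183)
5^64 ≡ 1600^2 = 2560000 ≡ 1524 (mod 2183)
5^128 ≡ 1524^2 = 2322576 ≡ 2047 (mod 2183)
5^256 ≡ 2047^2 = 4190209 ≡ 1032 (mod 2183)
5^512 ≡ 1032^2 = 1065024 ≡ 1903 (mod 2183)
5^1024 ≡ 1903^2 = 3621409 ≡ 1995 (mod 2183)
1091 = 1024 + 64 + 2 + 1 in binary powers of 2.
So 5^1091 ≡ 1995 · 1524 · 25 · 5 ≡ 298 (mod 2183).
Squaring chain: 298; never reaches −1, so base 5 is a Miller–Rabin witness that 2183 is composite.

298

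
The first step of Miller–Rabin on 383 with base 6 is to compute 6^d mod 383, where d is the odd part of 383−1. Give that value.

383 − 1 = 382 = 2^1 · 191, so d = 191.
6^1 ≡ 6 (mod 383)
6^2 ≡ 6^2 = 36 ≡ 36 (mod 383)
6^4 ≡ 36^2 = 1296 ≡ 147 (mod 383)
6^8 ≡ 147^2 = 21609 ≡ 161 (mod 383)
6^16 ≡ 161^2 = 25921 ≡ 260 (mod 383)
6^32 ≡ 260^2 = 67600 ≡ 192 (mod 383)
6^64 ≡ 192^2 = 36864 ≡ 96 (mod 383)
6^128 ≡ 96^2 = 9216 ≡ 24 (mod 383)
191 = 128 + 32 + 16 + 8 + 4 + 2 + 1 in binary powers of 2.
So 6^191 ≡ 24 · 192 · 260 · 161 · 147 · 36 · 6 ≡ 1 (mod 383).
Since 6^d ≡ 1 (mod 383), base 6 does not prove 383 composite.

1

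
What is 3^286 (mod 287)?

32

3^1 ≡ 3 (mod 287)
3^2 ≡ 3^2 = 9 ≡ 9 (mod 287)
3^4 ≡ 9^2 = 81 ≡ 81 (mod 287)
3^8 ≡ 81^2 = 6561 ≡ 247 (mod 287)
3^16 ≡ 247^2 = 61009 ≡ 165 (mod 287)
3^32 ≡ 165^2 = 27225 ≡ 247 (mod 287)
3^64 ≡ 247^2 = 61009 ≡ 165 (mod 287)
3^128 ≡ 165^2 = 27225 ≡ 247 (mod 287)
3^256 ≡ 247^2 = 61009 ≡ 165 (mod 287)
286 = 256 + 16 + 8 + 4 + 2 in binary powers of 2.
So 3^286 ≡ 165 · 165 · 247 · 81 · 9 ≡ 32 (mod 287).
Since 32 ≠ 1, base 3 is a Fermat witness: 287 is composite.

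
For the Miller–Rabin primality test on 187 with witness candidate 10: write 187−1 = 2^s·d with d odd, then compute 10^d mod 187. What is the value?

164

187 − 1 = 186 = 2^1 · 93, so d = 93.
10^1 ≡ 10 (mod 187)
10^2 ≡ 10^2 = 100 ≡ 100 (mod 187)
10^4 ≡ 100^2 = 10000 ≡ 89 (mod 187)
10^8 ≡ 89^2 = 7921 ≡ 67 (mod 187)
10^16 ≡ 67^2 = 4489 ≡ 1 (mod 187)
10^32 ≡ 1^2 = 1 ≡ 1 (mod 187)
10^64 ≡ 1^2 = 1 ≡ 1 (mod 187)
93 = 64 + 16 + 8 + 4 + 1 in binary powers of 2.
So 10^93 ≡ 1 · 1 · 67 · 89 · 10 ≡ 164 (mod 187).
Squaring chain: 164; never reaches −1, so base 10 is a Miller–Rabin witness that 187 is composite.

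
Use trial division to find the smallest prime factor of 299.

299 is odd.
Digit sum 20, not divisible by 3.
Ends in 9: not divisible by 5.
7: 299 = 7·42 + 5
11: 299 = 11·27 + 2
13: 299 = 13·23

13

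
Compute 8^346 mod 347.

1

8^1 ≡ 8 (mod 347)
8^2 ≡ 8^2 = 64 ≡ 64 (mod 347)
8^4 ≡ 64^2 = 4096 ≡ 279 (mod 347)
8^8 ≡ 279^2 = 77841 ≡ 113 (mod 347)
8^16 ≡ 113^2 = 12769 ≡ 277 (mod 347)
8^32 ≡ 277^2 = 76729 ≡ 42 (mod 347)
8^64 ≡ 42^2 = 1764 ≡ 29 (mod 347)
8^128 ≡ 29^2 = 841 ≡ 147 (mod 347)
8^256 ≡ 147^2 = 21609 ≡ 95 (mod 347)
346 = 256 + 64 + 16 + 8 + 2 in binary powers of 2.
So 8^346 ≡ 95 · 29 · 277 · 113 · 64 ≡ 1 (mod 347).
Since the result is 1, base 8 gives no evidence that 347 is composite.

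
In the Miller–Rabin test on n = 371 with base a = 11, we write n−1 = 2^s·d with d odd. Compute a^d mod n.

371 − 1 = 370 = 2^1 · 185, so d = 185.
11^1 ≡ 11 (mod 371)
11^2 ≡ 11^2 = 121 ≡ 121 (mod 371)
11^4 ≡ 121^2 = 14641 ≡ 172 (mod 371)
11^8 ≡ 172^2 = 29584 ≡ 275 (mod 371)
11^16 ≡ 275^2 = 75625 ≡ 312 (mod 371)
11^32 ≡ 312^2 = 97344 ≡ 142 (mod 371)
11^64 ≡ 142^2 = 20164 ≡ 130 (mod 371)
11^128 ≡ 130^2 = 16900 ≡ 205 (mod 371)
185 = 128 + 32 + 16 + 8 + 1 in binary powers of 2.
So 11^185 ≡ 205 · 142 · 312 · 275 · 11 ≡ 324 (mod 371).
Squaring chain: 324; never reaches −1, so base 11 is a Miller–Rabin witness that 371 is composite.

324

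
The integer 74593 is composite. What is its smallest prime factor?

97

74593 is odd.
Digit sum 28, not divisible by 3.
Ends in 3: not divisible by 5.
7: 74593 = 7·10656 + 1
11: 74593 = 11·6781 + 2
13: 74593 = 13·5737 + 12
17: 74593 = 17·4387 + 14
19: 74593 = 19·3925 + 18
23: 74593 = 23·3243 + 4
29: 74593 = 29·2572 + 5
31: 74593 = 31·2406 + 7
37: 74593 = 37·2016 + 1
41: 74593 = 41·1819 + 14
43: 74593 = 43·1734 + 31
47: 74593 = 47·1587 + 4
53: 74593 = 53·1407 + 22
59: 74593 = 59·1264 + 17
61: 74593 = 61·1222 + 51
67: 74593 = 67·1113 + 22
71: 74593 = 71·1050 + 43
73: 74593 = 73·1021 + 60
79: 74593 = 79·944 + 17
83: 74593 = 83·898 + 59
89: 74593 = 89·838 + 11
97: 74593 = 97·769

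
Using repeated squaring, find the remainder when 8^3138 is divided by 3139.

8^1 ≡ 8 (mod 3139)
8^2 ≡ 8^2 = 64 ≡ 64 (mod 3139)
8^4 ≡ 64^2 = 4096 ≡ 957 (mod 3139)
8^8 ≡ 957^2 = 915849 ≡ 2400 (mod 3139)
8^16 ≡ 2400^2 = 5760000 ≡ 3074 (mod 3139)
8^32 ≡ 3074^2 = 9449476 ≡ 1086 (mod 3139)
8^64 ≡ 1086^2 = 1179396 ≡ 2271 (mod 3139)
8^128 ≡ 2271^2 = 5157441 ≡ 64 (mod 3139)
8^256 ≡ 64^2 = 4096 ≡ 957 (mod 3139)
8^512 ≡ 957^2 = 915849 ≡ 2400 (mod 3139)
8^1024 ≡ 2400^2 = 5760000 ≡ 3074 (mod 3139)
8^2048 ≡ 3074^2 = 9449476 ≡ 1086 (mod 3139)
3138 = 2048 + 1024 + 64 + 2 in binary powers of 2.
So 8^3138 ≡ 1086 · 3074 · 2271 · 64 ≡ 1096 (mod 3139).
Since 1096 ≠ 1, base 8 is a Fermat witness: 3139 is composite.

1096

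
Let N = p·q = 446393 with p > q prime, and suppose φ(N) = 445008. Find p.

877

φ(n) = (p−1)(q−1) = n − (p+q) + 1, so p + q = 446393 − 445008 + 1 = 1386.
p and q are the roots of t² − 1386t + 446393 = 0.
Discriminant: 1386² − 4·446393 = 1920996 − 1785572 = 135424; √135424 = 368.
q = (1386 − 368)/2 = 509, p = (1386 + 368)/2 = 877.
Check: 509 · 877 = 446393.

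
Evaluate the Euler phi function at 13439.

13200

Factor: 13439 = 89 · 151.
φ(13439) = (89−1) · (151−1) = 88 · 150 = 13200.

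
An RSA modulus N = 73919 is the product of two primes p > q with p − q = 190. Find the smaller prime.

193

Since p = q + 190, we have 73919 = q(q + 190), so q² + 190q − 73919 = 0.
Discriminant: 190² + 4·73919 = 36100 + 295676 = 331776; √331776 = 576.
q = (−190 + 576)/2 = 193, and p = q + 190 = 383.
Check: 193 · 383 = 73919.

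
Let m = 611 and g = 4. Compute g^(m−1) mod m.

425

4^1 ≡ 4 (mod 611)
4^2 ≡ 4^2 = 16 ≡ 16 (mod 611)
4^4 ≡ 16^2 = 256 ≡ 256 (mod 611)
4^8 ≡ 256^2 = 65536 ≡ 159 (mod 611)
4^16 ≡ 159^2 = 25281 ≡ 230 (mod 611)
4^32 ≡ 230^2 = 52900 ≡ 354 (mod 611)
4^64 ≡ 354^2 = 125316 ≡ 61 (mod 611)
4^128 ≡ 61^2 = 3721 ≡ 55 (mod 611)
4^256 ≡ 55^2 = 3025 ≡ 581 (mod 611)
4^512 ≡ 581^2 = 337561 ≡ 289 (mod 611)
610 = 512 + 64 + 32 + 2 in binary powers of 2.
So 4^610 ≡ 289 · 61 · 354 · 16 ≡ 425 (mod 611).
Since 425 ≠ 1, base 4 is a Fermat witness: 611 is composite.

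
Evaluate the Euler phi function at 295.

232

Factor: 295 = 5 · 59.
φ(295) = (5−1) · (59−1) = 4 · 58 = 232.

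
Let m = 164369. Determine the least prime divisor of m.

164369 is odd.
Digit sum 29, not divisible by 3.
Ends in 9: not divisible by 5.
7: 164369 = 7·23481 + 2
11: 164369 = 11·14942 + 7
13: 164369 = 13·12643 + 10
17: 164369 = 17·9668 + 13
19: 164369 = 19·8651

19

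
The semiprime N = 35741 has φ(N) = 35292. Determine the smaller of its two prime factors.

φ(n) = (p−1)(q−1) = n − (p+q) + 1, so p + q = 35741 − 35292 + 1 = 450.
p and q are the roots of t² − 450t + 35741 = 0.
Discriminant: 450² − 4·35741 = 202500 − 142964 = 59536; √59536 = 244.
q = (450 − 244)/2 = 103, p = (450 + 244)/2 = 347.
Check: 103 · 347 = 35741.

103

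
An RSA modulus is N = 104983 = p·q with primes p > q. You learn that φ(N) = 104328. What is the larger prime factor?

379

φ(n) = (p−1)(q−1) = n − (p+q) + 1, so p + q = 104983 − 104328 + 1 = 656.
p and q are the roots of t² − 656t + 104983 = 0.
Discriminant: 656² − 4·104983 = 430336 − 419932 = 10404; √10404 = 102.
q = (656 − 102)/2 = 277, p = (656 + 102)/2 = 379.
Check: 277 · 379 = 104983.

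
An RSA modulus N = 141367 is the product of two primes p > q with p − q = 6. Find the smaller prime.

Since p = q + 6, we have 141367 = q(q + 6), so q² + 6q − 141367 = 0.
Discriminant: 6² + 4·141367 = 36 + 565468 = 565504; √565504 = 752.
q = (−6 + 752)/2 = 373, and p = q + 6 = 379.
Check: 373 · 379 = 141367.

373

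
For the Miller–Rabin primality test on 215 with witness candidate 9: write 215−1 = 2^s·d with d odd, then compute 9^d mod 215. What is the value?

215 − 1 = 214 = 2^1 · 107, so d = 107.
9^1 ≡ 9 (mod 215)
9^2 ≡ 9^2 = 81 ≡ 81 (mod 215)
9^4 ≡ 81^2 = 6561 ≡ 111 (mod 215)
9^8 ≡ 111^2 = 12321 ≡ 66 (mod 215)
9^16 ≡ 66^2 = 4356 ≡ 56 (mod 215)
9^32 ≡ 56^2 = 3136 ≡ 126 (mod 215)
9^64 ≡ 126^2 = 15876 ≡ 181 (mod 215)
107 = 64 + 32 + 8 + 2 + 1 in binary powers of 2.
So 9^107 ≡ 181 · 126 · 66 · 81 · 9 ≡ 124 (mod 215).
Squaring chain: 124; never reaches −1, so base 9 is a Miller–Rabin witness that 215 is composite.

124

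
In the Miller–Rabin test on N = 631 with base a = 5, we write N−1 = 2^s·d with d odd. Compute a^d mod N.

631 − 1 = 630 = 2^1 · 315, so d = 315.
5^1 ≡ 5 (mod 631)
5^2 ≡ 5^2 = 25 ≡ 25 (mod 631)
5^4 ≡ 25^2 = 625 ≡ 625 (mod 631)
5^8 ≡ 625^2 = 390625 ≡ 36 (mod 631)
5^16 ≡ 36^2 = 1296 ≡ 34 (mod 631)
5^32 ≡ 34^2 = 1156 ≡ 525 (mod 631)
5^64 ≡ 525^2 = 275625 ≡ 509 (mod 631)
5^128 ≡ 509^2 = 259081 ≡ 371 (mod 631)
5^256 ≡ 371^2 = 137641 ≡ 83 (mod 631)
315 = 256 + 32 + 16 + 8 + 2 + 1 in binary powers of 2.
So 5^315 ≡ 83 · 525 · 34 · 36 · 25 · 5 ≡ 1 (mod 631).
Since 5^d ≡ 1 (mod 631), base 5 does not prove 631 composite.

1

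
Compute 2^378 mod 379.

2^1 ≡ 2 (mod 379)
2^2 ≡ 2^2 = 4 ≡ 4 (mod 379)
2^4 ≡ 4^2 = 16 ≡ 16 (mod 379)
2^8 ≡ 16^2 = 256 ≡ 256 (mod 379)
2^16 ≡ 256^2 = 65536 ≡ 348 (mod 379)
2^32 ≡ 348^2 = 121104 ≡ 203 (mod 379)
2^64 ≡ 203^2 = 41209 ≡ 277 (mod 379)
2^128 ≡ 277^2 = 76729 ≡ 171 (mod 379)
2^256 ≡ 171^2 = 29241 ≡ 58 (mod 379)
378 = 256 + 64 + 32 + 16 + 8 + 2 in binary powers of 2.
So 2^378 ≡ 58 · 277 · 203 · 348 · 256 · 4 ≡ 1 (mod 379).
Since the result is 1, base 2 gives no evidence that 379 is composite.

1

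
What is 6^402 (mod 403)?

6^1 ≡ 6 (mod 403)
6^2 ≡ 6^2 = 36 ≡ 36 (mod 403)
6^4 ≡ 36^2 = 1296 ≡ 87 (mod 403)
6^8 ≡ 87^2 = 7569 ≡ 315 (mod 403)
6^16 ≡ 315^2 = 99225 ≡ 87 (mod 403)
6^32 ≡ 87^2 = 7569 ≡ 315 (mod 403)
6^64 ≡ 315^2 = 99225 ≡ 87 (mod 403)
6^128 ≡ 87^2 = 7569 ≡ 315 (mod 403)
6^256 ≡ 315^2 = 99225 ≡ 87 (mod 403)
402 = 256 + 128 + 16 + 2 in binary powers of 2.
So 6^402 ≡ 87 · 315 · 87 · 36 ≡ 311 (mod 403).
Since 311 ≠ 1, base 6 is a Fermat witness: 403 is composite.

311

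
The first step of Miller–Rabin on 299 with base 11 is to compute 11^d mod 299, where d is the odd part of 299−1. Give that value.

267

299 − 1 = 298 = 2^1 · 149, so d = 149.
11^1 ≡ 11 (mod 299)
11^2 ≡ 11^2 = 121 ≡ 121 (mod 299)
11^4 ≡ 121^2 = 14641 ≡ 289 (mod 299)
11^8 ≡ 289^2 = 83521 ≡ 100 (mod 299)
11^16 ≡ 100^2 = 10000 ≡ 133 (mod 299)
11^32 ≡ 133^2 = 17689 ≡ 48 (mod 299)
11^64 ≡ 48^2 = 2304 ≡ 211 (mod 299)
11^128 ≡ 211^2 = 44521 ≡ 269 (mod 299)
149 = 128 + 16 + 4 + 1 in binary powers of 2.
So 11^149 ≡ 269 · 133 · 289 · 11 ≡ 267 (mod 299).
Squaring chain: 267; never reaches −1, so base 11 is a Miller–Rabin witness that 299 is composite.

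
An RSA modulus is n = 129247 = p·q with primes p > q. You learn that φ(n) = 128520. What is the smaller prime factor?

φ(n) = (p−1)(q−1) = n − (p+q) + 1, so p + q = 129247 − 128520 + 1 = 728.
p and q are the roots of t² − 728t + 129247 = 0.
Discriminant: 728² − 4·129247 = 529984 − 516988 = 12996; √12996 = 114.
q = (728 − 114)/2 = 307, p = (728 + 114)/2 = 421.
Check: 307 · 421 = 129247.

307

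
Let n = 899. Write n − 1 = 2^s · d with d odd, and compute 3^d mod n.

641

899 − 1 = 898 = 2^1 · 449, so d = 449.
3^1 ≡ 3 (mod 899)
3^2 ≡ 3^2 = 9 ≡ 9 (mod 899)
3^4 ≡ 9^2 = 81 ≡ 81 (mod 899)
3^8 ≡ 81^2 = 6561 ≡ 268 (mod 899)
3^16 ≡ 268^2 = 71824 ≡ 803 (mod 899)
3^32 ≡ 803^2 = 644809 ≡ 226 (mod 899)
3^64 ≡ 226^2 = 51076 ≡ 732 (mod 899)
3^128 ≡ 732^2 = 535824 ≡ 20 (mod 899)
3^256 ≡ 20^2 = 400 ≡ 400 (mod 899)
449 = 256 + 128 + 64 + 1 in binary powers of 2.
So 3^449 ≡ 400 · 20 · 732 · 3 ≡ 641 (mod 899).
Squaring chain: 641; never reaches −1, so base 3 is a Miller–Rabin witness that 899 is composite.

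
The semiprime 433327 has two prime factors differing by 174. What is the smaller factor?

Since p = q + 174, we have 433327 = q(q + 174), so q² + 174q − 433327 = 0.
Discriminant: 174² + 4·433327 = 30276 + 1733308 = 1763584; √1763584 = 1328.
q = (−174 + 1328)/2 = 577, and p = q + 174 = 751.
Check: 577 · 751 = 433327.

577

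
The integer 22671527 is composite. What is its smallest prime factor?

22671527 is odd.
Digit sum 32, not divisible by 3.
Ends in 7: not divisible by 5.
7: 22671527 = 7·3238789 + 4
11: 22671527 = 11·2061047 + 10
13: 22671527 = 13·1743963 + 8
17: 22671527 = 17·1333619 + 4
19: 22671527 = 19·1193238 + 5
23: 22671527 = 23·985718 + 13
29: 22671527 = 29·781776 + 23
31: 22671527 = 31·731339 + 18
37: 22671527 = 37·612743 + 36
41: 22671527 = 41·552964 + 3
43: 22671527 = 43·527244 + 35
47: 22671527 = 47·482372 + 43
53: 22671527 = 53·427764 + 35
59: 22671527 = 59·384263 + 10
61: 22671527 = 61·371664 + 23
67: 22671527 = 67·338381

67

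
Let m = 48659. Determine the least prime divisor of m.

13

48659 is odd.
Digit sum 32, not divisible by 3.
Ends in 9: not divisible by 5.
7: 48659 = 7·6951 + 2
11: 48659 = 11·4423 + 6
13: 48659 = 13·3743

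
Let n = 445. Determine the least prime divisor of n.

5

445 is odd.
Digit sum 13, not divisible by 3.
Ends in 5: divisible by 5.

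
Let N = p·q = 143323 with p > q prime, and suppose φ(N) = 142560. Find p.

φ(n) = (p−1)(q−1) = n − (p+q) + 1, so p + q = 143323 − 142560 + 1 = 764.
p and q are the roots of t² − 764t + 143323 = 0.
Discriminant: 764² − 4·143323 = 583696 − 573292 = 10404; √10404 = 102.
q = (764 − 102)/2 = 331, p = (764 + 102)/2 = 433.
Check: 331 · 433 = 143323.

433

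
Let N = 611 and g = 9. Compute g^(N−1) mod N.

9^1 ≡ 9 (mod 611)
9^2 ≡ 9^2 = 81 ≡ 81 (mod 611)
9^4 ≡ 81^2 = 6561 ≡ 451 (mod 611)
9^8 ≡ 451^2 = 203401 ≡ 549 (mod 611)
9^16 ≡ 549^2 = 301401 ≡ 178 (mod 611)
9^32 ≡ 178^2 = 31684 ≡ 523 (mod 611)
9^64 ≡ 523^2 = 273529 ≡ 412 (mod 611)
9^128 ≡ 412^2 = 169744 ≡ 497 (mod 611)
9^256 ≡ 497^2 = 247009 ≡ 165 (mod 611)
9^512 ≡ 165^2 = 27225 ≡ 341 (mod 611)
610 = 512 + 64 + 32 + 2 in binary powers of 2.
So 9^610 ≡ 341 · 412 · 523 · 81 ≡ 191 (mod 611).
Since 191 ≠ 1, base 9 is a Fermat witness: 611 is composite.

191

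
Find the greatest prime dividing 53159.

53159 = 17 · 3127
3127 = 53 · 59
59 is prime.
So 53159 = 17 · 53 · 59; the largest prime factor is 59.

59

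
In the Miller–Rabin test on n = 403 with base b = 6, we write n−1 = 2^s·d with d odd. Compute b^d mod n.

403 − 1 = 402 = 2^1 · 201, so d = 201.
6^1 ≡ 6 (mod 403)
6^2 ≡ 6^2 = 36 ≡ 36 (mod 403)
6^4 ≡ 36^2 = 1296 ≡ 87 (mod 403)
6^8 ≡ 87^2 = 7569 ≡ 315 (mod 403)
6^16 ≡ 315^2 = 99225 ≡ 87 (mod 403)
6^32 ≡ 87^2 = 7569 ≡ 315 (mod 403)
6^64 ≡ 315^2 = 99225 ≡ 87 (mod 403)
6^128 ≡ 87^2 = 7569 ≡ 315 (mod 403)
201 = 128 + 64 + 8 + 1 in binary powers of 2.
So 6^201 ≡ 315 · 87 · 315 · 6 ≡ 278 (mod 403).
Squaring chain: 278; never reaches −1, so base 6 is a Miller–Rabin witness that 403 is composite.

278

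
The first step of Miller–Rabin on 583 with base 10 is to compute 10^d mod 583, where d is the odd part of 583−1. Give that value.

583 − 1 = 582 = 2^1 · 291, so d = 291.
10^1 ≡ 10 (mod 583)
10^2 ≡ 10^2 = 100 ≡ 100 (mod 583)
10^4 ≡ 100^2 = 10000 ≡ 89 (mod 583)
10^8 ≡ 89^2 = 7921 ≡ 342 (mod 583)
10^16 ≡ 342^2 = 116964 ≡ 364 (mod 583)
10^32 ≡ 364^2 = 132496 ≡ 155 (mod 583)
10^64 ≡ 155^2 = 24025 ≡ 122 (mod 583)
10^128 ≡ 122^2 = 14884 ≡ 309 (mod 583)
10^256 ≡ 309^2 = 95481 ≡ 452 (mod 583)
291 = 256 + 32 + 2 + 1 in binary powers of 2.
So 10^291 ≡ 452 · 155 · 100 · 10 ≡ 307 (mod 583).
Squaring chain: 307; never reaches −1, so base 10 is a Miller–Rabin witness that 583 is composite.

307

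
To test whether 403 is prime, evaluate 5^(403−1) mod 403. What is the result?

5^1 ≡ 5 (mod 403)
5^2 ≡ 5^2 = 25 ≡ 25 (mod 403)
5^4 ≡ 25^2 = 625 ≡ 222 (mod 403)
5^8 ≡ 222^2 = 49284 ≡ 118 (mod 403)
5^16 ≡ 118^2 = 13924 ≡ 222 (mod 403)
5^32 ≡ 222^2 = 49284 ≡ 118 (mod 403)
5^64 ≡ 118^2 = 13924 ≡ 222 (mod 403)
5^128 ≡ 222^2 = 49284 ≡ 118 (mod 403)
5^256 ≡ 118^2 = 13924 ≡ 222 (mod 403)
402 = 256 + 128 + 16 + 2 in binary powers of 2.
So 5^402 ≡ 222 · 118 · 222 · 25 ≡ 311 (mod 403).
Since 311 ≠ 1, base 5 is a Fermat witness: 403 is composite.

311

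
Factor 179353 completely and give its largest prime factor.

97

179353 = 43 · 4171
4171 = 43 · 97
97 is prime.
So 179353 = 43^2 · 97; the largest prime factor is 97.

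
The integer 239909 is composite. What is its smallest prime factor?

31

239909 is odd.
Digit sum 32, not divisible by 3.
Ends in 9: not divisible by 5.
7: 239909 = 7·34272 + 5
11: 239909 = 11·21809 + 10
13: 239909 = 13·18454 + 7
17: 239909 = 17·14112 + 5
19: 239909 = 19·12626 + 15
23: 239909 = 23·10430 + 19
29: 239909 = 29·8272 + 21
31: 239909 = 31·7739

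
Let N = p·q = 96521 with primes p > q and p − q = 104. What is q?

Since p = q + 104, we have 96521 = q(q + 104), so q² + 104q − 96521 = 0.
Discriminant: 104² + 4·96521 = 10816 + 386084 = 396900; √396900 = 630.
q = (−104 + 630)/2 = 263, and p = q + 104 = 367.
Check: 263 · 367 = 96521.

263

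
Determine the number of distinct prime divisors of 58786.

5

58786 = 2 · 29393
29393 = 7 · 4199
4199 = 13 · 323
323 = 17 · 19
58786 = 2 · 7 · 13 · 17 · 19, which has 5 distinct prime factors.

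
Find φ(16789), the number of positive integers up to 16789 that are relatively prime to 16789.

Factor: 16789 = 103 · 163.
φ(16789) = (103−1) · (163−1) = 102 · 162 = 16524.

16524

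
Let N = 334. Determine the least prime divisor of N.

334 is even: 2 divides it.

2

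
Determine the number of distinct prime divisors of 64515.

5

64515 = 3 · 21505
21505 = 5 · 4301
4301 = 11 · 391
391 = 17 · 23
64515 = 3 · 5 · 11 · 17 · 23, which has 5 distinct prime factors.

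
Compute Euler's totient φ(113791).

104832

Factor: 113791 = 19 · 53 · 113.
φ(113791) = (19−1) · (53−1) · (113−1) = 18 · 52 · 112 = 104832.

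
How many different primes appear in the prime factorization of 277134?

277134 = 2 · 138567
138567 = 3 · 46189
46189 = 11 · 4199
4199 = 13 · 323
323 = 17 · 19
277134 = 2 · 3 · 11 · 13 · 17 · 19, which has 6 distinct prime factors.

6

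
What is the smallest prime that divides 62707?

73

62707 is odd.
Digit sum 22, not divisible by 3.
Ends in 7: not divisible by 5.
7: 62707 = 7·8958 + 1
11: 62707 = 11·5700 + 7
13: 62707 = 13·4823 + 8
17: 62707 = 17·3688 + 11
19: 62707 = 19·3300 + 7
23: 62707 = 23·2726 + 9
29: 62707 = 29·2162 + 9
31: 62707 = 31·2022 + 25
37: 62707 = 37·1694 + 29
41: 62707 = 41·1529 + 18
43: 62707 = 43·1458 + 13
47: 62707 = 47·1334 + 9
53: 62707 = 53·1183 + 8
59: 62707 = 59·1062 + 49
61: 62707 = 61·1027 + 60
67: 62707 = 67·935 + 62
71: 62707 = 71·883 + 14
73: 62707 = 73·859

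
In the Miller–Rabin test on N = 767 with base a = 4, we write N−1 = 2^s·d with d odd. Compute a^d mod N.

556

767 − 1 = 766 = 2^1 · 383, so d = 383.
4^1 ≡ 4 (mod 767)
4^2 ≡ 4^2 = 16 ≡ 16 (mod 767)
4^4 ≡ 16^2 = 256 ≡ 256 (mod 767)
4^8 ≡ 256^2 = 65536 ≡ 341 (mod 767)
4^16 ≡ 341^2 = 116281 ≡ 464 (mod 767)
4^32 ≡ 464^2 = 215296 ≡ 536 (mod 767)
4^64 ≡ 536^2 = 287296 ≡ 438 (mod 767)
4^128 ≡ 438^2 = 191844 ≡ 94 (mod 767)
4^256 ≡ 94^2 = 8836 ≡ 399 (mod 767)
383 = 256 + 64 + 32 + 16 + 8 + 4 + 2 + 1 in binary powers of 2.
So 4^383 ≡ 399 · 438 · 536 · 464 · 341 · 256 · 16 · 4 ≡ 556 (mod 767).
Squaring chain: 556; never reaches −1, so base 4 is a Miller–Rabin witness that 767 is composite.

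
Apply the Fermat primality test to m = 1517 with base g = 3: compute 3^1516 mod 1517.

3^1 ≡ 3 (mod 1517)
3^2 ≡ 3^2 = 9 ≡ 9 (mod 1517)
3^4 ≡ 9^2 = 81 ≡ 81 (mod 1517)
3^8 ≡ 81^2 = 6561 ≡ 493 (mod 1517)
3^16 ≡ 493^2 = 243049 ≡ 329 (mod 1517)
3^32 ≡ 329^2 = 108241 ≡ 534 (mod 1517)
3^64 ≡ 534^2 = 285156 ≡ 1477 (mod 1517)
3^128 ≡ 1477^2 = 2181529 ≡ 83 (mod 1517)
3^256 ≡ 83^2 = 6889 ≡ 821 (mod 1517)
3^512 ≡ 821^2 = 674041 ≡ 493 (mod 1517)
3^1024 ≡ 493^2 = 243049 ≡ 329 (mod 1517)
1516 = 1024 + 256 + 128 + 64 + 32 + 8 + 4 in binary powers of 2.
So 3^1516 ≡ 329 · 821 · 83 · 1477 · 534 · 493 · 81 ≡ 81 (mod 1517).
Since 81 ≠ 1, base 3 is a Fermat witness: 1517 is composite.

81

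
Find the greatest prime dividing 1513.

1513 = 17 · 89
89 is prime.
So 1513 = 17 · 89; the largest prime factor is 89.

89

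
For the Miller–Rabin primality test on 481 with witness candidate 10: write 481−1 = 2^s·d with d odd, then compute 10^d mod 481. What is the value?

481 − 1 = 480 = 2^5 · 15, so d = 15.
10^1 ≡ 10 (mod 481)
10^2 ≡ 10^2 = 100 ≡ 100 (mod 481)
10^4 ≡ 100^2 = 10000 ≡ 380 (mod 481)
10^8 ≡ 380^2 = 144400 ≡ 100 (mod 481)
15 = 8 + 4 + 2 + 1 in binary powers of 2.
So 10^15 ≡ 100 · 380 · 100 · 10 ≡ 38 (mod 481).
Squaring chain: 38 → 1 → 1 → 1 → 1; never reaches −1, so base 10 is a Miller–Rabin witness that 481 is composite.

38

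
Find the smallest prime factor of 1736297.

43

1736297 is odd.
Digit sum 35, not divisible by 3.
Ends in 7: not divisible by 5.
7: 1736297 = 7·248042 + 3
11: 1736297 = 11·157845 + 2
13: 1736297 = 13·133561 + 4
17: 1736297 = 17·102135 + 2
19: 1736297 = 19·91384 + 1
23: 1736297 = 23·75491 + 4
29: 1736297 = 29·59872 + 9
31: 1736297 = 31·56009 + 18
37: 1736297 = 37·46926 + 35
41: 1736297 = 41·42348 + 29
43: 1736297 = 43·40379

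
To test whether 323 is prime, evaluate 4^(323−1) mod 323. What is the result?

101

4^1 ≡ 4 (mod 323)
4^2 ≡ 4^2 = 16 ≡ 16 (mod 323)
4^4 ≡ 16^2 = 256 ≡ 256 (mod 323)
4^8 ≡ 256^2 = 65536 ≡ 290 (mod 323)
4^16 ≡ 290^2 = 84100 ≡ 120 (mod 323)
4^32 ≡ 120^2 = 14400 ≡ 188 (mod 323)
4^64 ≡ 188^2 = 35344 ≡ 137 (mod 323)
4^128 ≡ 137^2 = 18769 ≡ 35 (mod 323)
4^256 ≡ 35^2 = 1225 ≡ 256 (mod 323)
322 = 256 + 64 + 2 in binary powers of 2.
So 4^322 ≡ 256 · 137 · 16 ≡ 101 (mod 323).
Since 101 ≠ 1, base 4 is a Fermat witness: 323 is composite.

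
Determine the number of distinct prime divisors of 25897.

3

25897 = 19 · 1363
1363 = 29 · 47
25897 = 19 · 29 · 47, which has 3 distinct prime factors.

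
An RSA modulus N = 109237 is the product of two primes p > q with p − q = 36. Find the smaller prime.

313

Since p = q + 36, we have 109237 = q(q + 36), so q² + 36q − 109237 = 0.
Discriminant: 36² + 4·109237 = 1296 + 436948 = 438244; √438244 = 662.
q = (−36 + 662)/2 = 313, and p = q + 36 = 349.
Check: 313 · 349 = 109237.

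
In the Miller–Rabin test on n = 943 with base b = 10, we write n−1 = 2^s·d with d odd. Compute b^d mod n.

871

943 − 1 = 942 = 2^1 · 471, so d = 471.
10^1 ≡ 10 (mod 943)
10^2 ≡ 10^2 = 100 ≡ 100 (mod 943)
10^4 ≡ 100^2 = 10000 ≡ 570 (mod 943)
10^8 ≡ 570^2 = 324900 ≡ 508 (mod 943)
10^16 ≡ 508^2 = 258064 ≡ 625 (mod 943)
10^32 ≡ 625^2 = 390625 ≡ 223 (mod 943)
10^64 ≡ 223^2 = 49729 ≡ 693 (mod 943)
10^128 ≡ 693^2 = 480249 ≡ 262 (mod 943)
10^256 ≡ 262^2 = 68644 ≡ 748 (mod 943)
471 = 256 + 128 + 64 + 16 + 4 + 2 + 1 in binary powers of 2.
So 10^471 ≡ 748 · 262 · 693 · 625 · 570 · 100 · 10 ≡ 871 (mod 943).
Squaring chain: 871; never reaches −1, so base 10 is a Miller–Rabin witness that 943 is composite.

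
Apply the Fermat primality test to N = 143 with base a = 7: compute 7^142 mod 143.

7^1 ≡ 7 (mod 143)
7^2 ≡ 7^2 = 49 ≡ 49 (mod 143)
7^4 ≡ 49^2 = 2401 ≡ 113 (mod 143)
7^8 ≡ 113^2 = 12769 ≡ 42 (mod 143)
7^16 ≡ 42^2 = 1764 ≡ 48 (mod 143)
7^32 ≡ 48^2 = 2304 ≡ 16 (mod 143)
7^64 ≡ 16^2 = 256 ≡ 113 (mod 143)
7^128 ≡ 113^2 = 12769 ≡ 42 (mod 143)
142 = 128 + 8 + 4 + 2 in binary powers of 2.
So 7^142 ≡ 42 · 42 · 113 · 49 ≡ 82 (mod 143).
Since 82 ≠ 1, base 7 is a Fermat witness: 143 is composite.

82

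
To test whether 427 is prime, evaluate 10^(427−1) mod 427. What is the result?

393

10^1 ≡ 10 (mod 427)
10^2 ≡ 10^2 = 100 ≡ 100 (mod 427)
10^4 ≡ 100^2 = 10000 ≡ 179 (mod 427)
10^8 ≡ 179^2 = 32041 ≡ 16 (mod 427)
10^16 ≡ 16^2 = 256 ≡ 256 (mod 427)
10^32 ≡ 256^2 = 65536 ≡ 205 (mod 427)
10^64 ≡ 205^2 = 42025 ≡ 179 (mod 427)
10^128 ≡ 179^2 = 32041 ≡ 16 (mod 427)
10^256 ≡ 16^2 = 256 ≡ 256 (mod 427)
426 = 256 + 128 + 32 + 8 + 2 in binary powers of 2.
So 10^426 ≡ 256 · 16 · 205 · 16 · 100 ≡ 393 (mod 427).
Since 393 ≠ 1, base 10 is a Fermat witness: 427 is composite.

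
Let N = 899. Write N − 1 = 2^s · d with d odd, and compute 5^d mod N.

899 − 1 = 898 = 2^1 · 449, so d = 449.
5^1 ≡ 5 (mod 899)
5^2 ≡ 5^2 = 25 ≡ 25 (mod 899)
5^4 ≡ 25^2 = 625 ≡ 625 (mod 899)
5^8 ≡ 625^2 = 390625 ≡ 459 (mod 899)
5^16 ≡ 459^2 = 210681 ≡ 315 (mod 899)
5^32 ≡ 315^2 = 99225 ≡ 335 (mod 899)
5^64 ≡ 335^2 = 112225 ≡ 749 (mod 899)
5^128 ≡ 749^2 = 561001 ≡ 25 (mod 899)
5^256 ≡ 25^2 = 625 ≡ 625 (mod 899)
449 = 256 + 128 + 64 + 1 in binary powers of 2.
So 5^449 ≡ 625 · 25 · 749 · 5 ≡ 614 (mod 899).
Squaring chain: 614; never reaches −1, so base 5 is a Miller–Rabin witness that 899 is composite.

614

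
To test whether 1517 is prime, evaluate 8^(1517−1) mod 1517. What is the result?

8^1 ≡ 8 (mod 1517)
8^2 ≡ 8^2 = 64 ≡ 64 (mod 1517)
8^4 ≡ 64^2 = 4096 ≡ 1062 (mod 1517)
8^8 ≡ 1062^2 = 1127844 ≡ 713 (mod 1517)
8^16 ≡ 713^2 = 508369 ≡ 174 (mod 1517)
8^32 ≡ 174^2 = 30276 ≡ 1453 (mod 1517)
8^64 ≡ 1453^2 = 2111209 ≡ 1062 (mod 1517)
8^128 ≡ 1062^2 = 1127844 ≡ 713 (mod 1517)
8^256 ≡ 713^2 = 508369 ≡ 174 (mod 1517)
8^512 ≡ 174^2 = 30276 ≡ 1453 (mod 1517)
8^1024 ≡ 1453^2 = 2111209 ≡ 1062 (mod 1517)
1516 = 1024 + 256 + 128 + 64 + 32 + 8 + 4 in binary powers of 2.
So 8^1516 ≡ 1062 · 174 · 713 · 1062 · 1453 · 713 · 1062 ≡ 174 (mod 1517).
Since 174 ≠ 1, base 8 is a Fermat witness: 1517 is composite.

174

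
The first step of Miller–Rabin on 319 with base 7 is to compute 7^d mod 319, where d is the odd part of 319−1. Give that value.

74

319 − 1 = 318 = 2^1 · 159, so d = 159.
7^1 ≡ 7 (mod 319)
7^2 ≡ 7^2 = 49 ≡ 49 (mod 319)
7^4 ≡ 49^2 = 2401 ≡ 168 (mod 319)
7^8 ≡ 168^2 = 28224 ≡ 152 (mod 319)
7^16 ≡ 152^2 = 23104 ≡ 136 (mod 319)
7^32 ≡ 136^2 = 18496 ≡ 313 (mod 319)
7^64 ≡ 313^2 = 97969 ≡ 36 (mod 319)
7^128 ≡ 36^2 = 1296 ≡ 20 (mod 319)
159 = 128 + 16 + 8 + 4 + 2 + 1 in binary powers of 2.
So 7^159 ≡ 20 · 136 · 152 · 168 · 49 · 7 ≡ 74 (mod 319).
Squaring chain: 74; never reaches −1, so base 7 is a Miller–Rabin witness that 319 is composite.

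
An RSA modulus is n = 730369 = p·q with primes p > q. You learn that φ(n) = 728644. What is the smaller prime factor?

743

φ(n) = (p−1)(q−1) = n − (p+q) + 1, so p + q = 730369 − 728644 + 1 = 1726.
p and q are the roots of t² − 1726t + 730369 = 0.
Discriminant: 1726² − 4·730369 = 2979076 − 2921476 = 57600; √57600 = 240.
q = (1726 − 240)/2 = 743, p = (1726 + 240)/2 = 983.
Check: 743 · 983 = 730369.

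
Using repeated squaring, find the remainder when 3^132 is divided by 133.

64

3^1 ≡ 3 (mod 133)
3^2 ≡ 3^2 = 9 ≡ 9 (mod 133)
3^4 ≡ 9^2 = 81 ≡ 81 (mod 133)
3^8 ≡ 81^2 = 6561 ≡ 44 (mod 133)
3^16 ≡ 44^2 = 1936 ≡ 74 (mod 133)
3^32 ≡ 74^2 = 5476 ≡ 23 (mod 133)
3^64 ≡ 23^2 = 529 ≡ 130 (mod 133)
3^128 ≡ 130^2 = 16900 ≡ 9 (mod 133)
132 = 128 + 4 in binary powers of 2.
So 3^132 ≡ 9 · 81 ≡ 64 (mod 133).
Since 64 ≠ 1, base 3 is a Fermat witness: 133 is composite.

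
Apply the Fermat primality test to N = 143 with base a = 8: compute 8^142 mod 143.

8^1 ≡ 8 (mod 143)
8^2 ≡ 8^2 = 64 ≡ 64 (mod 143)
8^4 ≡ 64^2 = 4096 ≡ 92 (mod 143)
8^8 ≡ 92^2 = 8464 ≡ 27 (mod 143)
8^16 ≡ 27^2 = 729 ≡ 14 (mod 143)
8^32 ≡ 14^2 = 196 ≡ 53 (mod 143)
8^64 ≡ 53^2 = 2809 ≡ 92 (mod 143)
8^128 ≡ 92^2 = 8464 ≡ 27 (mod 143)
142 = 128 + 8 + 4 + 2 in binary powers of 2.
So 8^142 ≡ 27 · 27 · 92 · 64 ≡ 64 (mod 143).
Since 64 ≠ 1, base 8 is a Fermat witness: 143 is composite.

64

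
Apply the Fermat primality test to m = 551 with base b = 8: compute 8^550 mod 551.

486

8^1 ≡ 8 (mod 551)
8^2 ≡ 8^2 = 64 ≡ 64 (mod 551)
8^4 ≡ 64^2 = 4096 ≡ 239 (mod 551)
8^8 ≡ 239^2 = 57121 ≡ 368 (mod 551)
8^16 ≡ 368^2 = 135424 ≡ 429 (mod 551)
8^32 ≡ 429^2 = 184041 ≡ 7 (mod 551)
8^64 ≡ 7^2 = 49 ≡ 49 (mod 551)
8^128 ≡ 49^2 = 2401 ≡ 197 (mod 551)
8^256 ≡ 197^2 = 38809 ≡ 239 (mod 551)
8^512 ≡ 239^2 = 57121 ≡ 368 (mod 551)
550 = 512 + 32 + 4 + 2 in binary powers of 2.
So 8^550 ≡ 368 · 7 · 239 · 64 ≡ 486 (mod 551).
Since 486 ≠ 1, base 8 is a Fermat witness: 551 is composite.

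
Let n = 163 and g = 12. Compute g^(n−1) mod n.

12^1 ≡ 12 (mod 163)
12^2 ≡ 12^2 = 144 ≡ 144 (mod 163)
12^4 ≡ 144^2 = 20736 ≡ 35 (mod 163)
12^8 ≡ 35^2 = 1225 ≡ 84 (mod 163)
12^16 ≡ 84^2 = 7056 ≡ 47 (mod 163)
12^32 ≡ 47^2 = 2209 ≡ 90 (mod 163)
12^64 ≡ 90^2 = 8100 ≡ 113 (mod 163)
12^128 ≡ 113^2 = 12769 ≡ 55 (mod 163)
162 = 128 + 32 + 2 in binary powers of 2.
So 12^162 ≡ 55 · 90 · 144 ≡ 1 (mod 163).
Since the result is 1, base 12 gives no evidence that 163 is composite.

1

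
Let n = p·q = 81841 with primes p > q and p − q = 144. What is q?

Since p = q + 144, we have 81841 = q(q + 144), so q² + 144q − 81841 = 0.
Discriminant: 144² + 4·81841 = 20736 + 327364 = 348100; √348100 = 590.
q = (−144 + 590)/2 = 223, and p = q + 144 = 367.
Check: 223 · 367 = 81841.

223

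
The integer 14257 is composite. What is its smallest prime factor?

14257 is odd.
Digit sum 19, not divisible by 3.
Ends in 7: not divisible by 5.
7: 14257 = 7·2036 + 5
11: 14257 = 11·1296 + 1
13: 14257 = 13·1096 + 9
17: 14257 = 17·838 + 11
19: 14257 = 19·750 + 7
23: 14257 = 23·619 + 20
29: 14257 = 29·491 + 18
31: 14257 = 31·459 + 28
37: 14257 = 37·385 + 12
41: 14257 = 41·347 + 30
43: 14257 = 43·331 + 24
47: 14257 = 47·303 + 16
53: 14257 = 53·269

53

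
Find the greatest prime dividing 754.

754 = 2 · 377
377 = 13 · 29
29 is prime.
So 754 = 2 · 13 · 29; the largest prime factor is 29.

29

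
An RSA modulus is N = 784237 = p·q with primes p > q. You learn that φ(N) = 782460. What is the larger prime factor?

967

φ(n) = (p−1)(q−1) = n − (p+q) + 1, so p + q = 784237 − 782460 + 1 = 1778.
p and q are the roots of t² − 1778t + 784237 = 0.
Discriminant: 1778² − 4·784237 = 3161284 − 3136948 = 24336; √24336 = 156.
q = (1778 − 156)/2 = 811, p = (1778 + 156)/2 = 967.
Check: 811 · 967 = 784237.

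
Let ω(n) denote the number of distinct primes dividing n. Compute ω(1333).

1333 = 31 · 43
1333 = 31 · 43, which has 2 distinct prime factors.

2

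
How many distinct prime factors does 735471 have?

735471 = 3^2 · 81719
81719 = 11 · 7429
7429 = 17 · 437
437 = 19 · 23
735471 = 3^2 · 11 · 17 · 19 · 23, which has 5 distinct prime factors.

5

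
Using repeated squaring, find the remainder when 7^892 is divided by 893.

653

7^1 ≡ 7 (mod 893)
7^2 ≡ 7^2 = 49 ≡ 49 (mod 893)
7^4 ≡ 49^2 = 2401 ≡ 615 (mod 893)
7^8 ≡ 615^2 = 378225 ≡ 486 (mod 893)
7^16 ≡ 486^2 = 236196 ≡ 444 (mod 893)
7^32 ≡ 444^2 = 197136 ≡ 676 (mod 893)
7^64 ≡ 676^2 = 456976 ≡ 653 (mod 893)
7^128 ≡ 653^2 = 426409 ≡ 448 (mod 893)
7^256 ≡ 448^2 = 200704 ≡ 672 (mod 893)
7^512 ≡ 672^2 = 451584 ≡ 619 (mod 893)
892 = 512 + 256 + 64 + 32 + 16 + 8 + 4 in binary powers of 2.
So 7^892 ≡ 619 · 672 · 653 · 676 · 444 · 486 · 615 ≡ 653 (mod 893).
Since 653 ≠ 1, base 7 is a Fermat witness: 893 is composite.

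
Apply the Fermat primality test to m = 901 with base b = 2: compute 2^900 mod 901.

2^1 ≡ 2 (mod 901)
2^2 ≡ 2^2 = 4 ≡ 4 (mod 901)
2^4 ≡ 4^2 = 16 ≡ 16 (mod 901)
2^8 ≡ 16^2 = 256 ≡ 256 (mod 901)
2^16 ≡ 256^2 = 65536 ≡ 664 (mod 901)
2^32 ≡ 664^2 = 440896 ≡ 307 (mod 901)
2^64 ≡ 307^2 = 94249 ≡ 545 (mod 901)
2^128 ≡ 545^2 = 297025 ≡ 596 (mod 901)
2^256 ≡ 596^2 = 355216 ≡ 222 (mod 901)
2^512 ≡ 222^2 = 49284 ≡ 630 (mod 901)
900 = 512 + 256 + 128 + 4 in binary powers of 2.
So 2^900 ≡ 630 · 222 · 596 · 16 ≡ 611 (mod 901).
Since 611 ≠ 1, base 2 is a Fermat witness: 901 is composite.

611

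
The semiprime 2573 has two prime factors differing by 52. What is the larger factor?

Since p = q + 52, we have 2573 = q(q + 52), so q² + 52q − 2573 = 0.
Discriminant: 52² + 4·2573 = 2704 + 10292 = 12996; √12996 = 114.
q = (−52 + 114)/2 = 31, and p = q + 52 = 83.
Check: 31 · 83 = 2573.

83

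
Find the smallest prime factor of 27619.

27619 is odd.
Digit sum 25, not divisible by 3.
Ends in 9: not divisible by 5.
7: 27619 = 7·3945 + 4
11: 27619 = 11·2510 + 9
13: 27619 = 13·2124 + 7
17: 27619 = 17·1624 + 11
19: 27619 = 19·1453 + 12
23: 27619 = 23·1200 + 19
29: 27619 = 29·952 + 11
31: 27619 = 31·890 + 29
37: 27619 = 37·746 + 17
41: 27619 = 41·673 + 26
43: 27619 = 43·642 + 13
47: 27619 = 47·587 + 30
53: 27619 = 53·521 + 6
59: 27619 = 59·468 + 7
61: 27619 = 61·452 + 47
67: 27619 = 67·412 + 15
71: 27619 = 71·389

71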